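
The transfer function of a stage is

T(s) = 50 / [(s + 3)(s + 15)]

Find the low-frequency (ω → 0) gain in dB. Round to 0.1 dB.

0.9 dB

T(0) = 50 / (3·15) ≈ 1.1111
20 log₁₀(1.1111) ≈ 0.92 dB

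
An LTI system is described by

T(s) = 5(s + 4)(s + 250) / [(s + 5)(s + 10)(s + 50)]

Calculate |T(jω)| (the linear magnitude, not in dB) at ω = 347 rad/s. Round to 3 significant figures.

At s = jω = j347:
zero (s+4): 4 + j347 → |·| = √(4²+347²) = √120425 ≈ 347.02, ∠ = arctan(347/4) ≈ 89.34°
zero (s+250): 250 + j347 → |·| = √(250²+347²) = √182909 ≈ 427.68, ∠ = arctan(347/250) ≈ 54.23°
pole (s+5): 5 + j347 → |·| = √(5²+347²) = √120434 ≈ 347.04, ∠ = arctan(347/5) ≈ 89.17°
pole (s+10): 10 + j347 → |·| = √(10²+347²) = √120509 ≈ 347.14, ∠ = arctan(347/10) ≈ 88.35°
pole (s+50): 50 + j347 → |·| = √(50²+347²) = √122909 ≈ 350.58, ∠ = arctan(347/50) ≈ 81.80°
|T| = 5 · 1.4841e+05 / 4.2235e+07 ≈ 0.01757

0.0176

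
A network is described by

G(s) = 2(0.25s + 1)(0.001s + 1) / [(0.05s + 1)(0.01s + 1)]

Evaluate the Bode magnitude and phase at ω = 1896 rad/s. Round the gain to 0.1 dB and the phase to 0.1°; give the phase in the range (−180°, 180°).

At ω = 1896 rad/s:
zero (1 + j1896·0.25) = 1 + j474 → |·| ≈ 474, ∠ ≈ 89.88°
zero (1 + j1896·0.001) = 1 + j1.896 → |·| ≈ 2.1436, ∠ ≈ 62.19°
pole (1 + j1896·0.05) = 1 + j94.8 → |·| ≈ 94.805, ∠ ≈ 89.40°
pole (1 + j1896·0.01) = 1 + j18.96 → |·| ≈ 18.986, ∠ ≈ 86.98°
|G| = 2 · 474 · 2.1436 / (94.805 · 18.986) ≈ 1.129
Gain = 20 log₁₀(1.129) ≈ 1.05 dB
∠G = (89.88° + 62.19°) − (89.40° + 86.98°) = -24.31°

1.1 dB, -24.3°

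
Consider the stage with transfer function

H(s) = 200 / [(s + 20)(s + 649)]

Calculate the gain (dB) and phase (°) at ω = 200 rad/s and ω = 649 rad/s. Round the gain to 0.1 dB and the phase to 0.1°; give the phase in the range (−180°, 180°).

At s = jω = j200:
pole (s+20): 20 + j200 → |·| = √(20²+200²) = √40400 ≈ 201, ∠ = arctan(200/20) ≈ 84.29°
pole (s+649): 649 + j200 → |·| = √(649²+200²) = √461201 ≈ 679.12, ∠ = arctan(200/649) ≈ 17.13°
|H| = 200 / 1.365e+05 ≈ 0.0014652
Gain = 20 log₁₀(0.0014652) ≈ -56.68 dB
∠H = 0.00° − 101.42° = -101.42°

At s = jω = j649:
pole (s+20): 20 + j649 → |·| = √(20²+649²) = √421601 ≈ 649.31, ∠ = arctan(649/20) ≈ 88.23°
pole (s+649): 649 + j649 → |·| = √(649²+649²) = √842402 ≈ 917.82, ∠ = arctan(649/649) ≈ 45.00°
|H| = 200 / 5.9595e+05 ≈ 0.0003356
Gain = 20 log₁₀(0.0003356) ≈ -69.48 dB
∠H = 0.00° − 133.23° = -133.23°

ω = 200: -56.7 dB, -101.4°; ω = 649: -69.5 dB, -133.2°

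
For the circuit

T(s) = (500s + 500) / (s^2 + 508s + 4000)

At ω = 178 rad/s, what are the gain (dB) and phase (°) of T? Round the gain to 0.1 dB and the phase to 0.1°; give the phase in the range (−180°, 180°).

-0.5 dB, -17.3°

Substitute s = j178:
Numerator: 500(j178) + 500 = 500 + j89000
Denominator: (j178)^2 + 508(j178) + 4000 = -27684 + j90424
|N| = √(500² + 89000²) ≈ 89001, ∠N ≈ 89.68°
|D| = √(27684² + 90424²) ≈ 94567, ∠D ≈ 107.02°
|T| = 89001 / 94567 ≈ 0.94114
Gain = 20 log₁₀(0.94114) ≈ -0.53 dB
∠T = 89.68° − 107.02° = -17.34°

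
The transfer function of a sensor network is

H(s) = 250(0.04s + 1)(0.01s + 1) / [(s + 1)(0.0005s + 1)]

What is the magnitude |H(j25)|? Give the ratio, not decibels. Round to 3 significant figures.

14.6

At ω = 25 rad/s:
zero (1 + j25·0.04) = 1 + j1 → |·| ≈ 1.4142, ∠ ≈ 45.00°
zero (1 + j25·0.01) = 1 + j0.25 → |·| ≈ 1.0308, ∠ ≈ 14.04°
pole (1 + j25·1) = 1 + j25 → |·| ≈ 25.02, ∠ ≈ 87.71°
pole (1 + j25·0.0005) = 1 + j0.0125 → |·| ≈ 1.0001, ∠ ≈ 0.72°
|H| = 250 · 1.4142 · 1.0308 / (25.02 · 1.0001) ≈ 14.564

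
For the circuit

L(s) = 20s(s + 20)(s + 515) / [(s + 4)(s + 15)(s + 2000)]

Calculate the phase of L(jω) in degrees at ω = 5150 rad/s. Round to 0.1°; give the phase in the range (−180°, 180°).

At s = jω = j5150:
zero (s+20): 20 + j5150 → |·| = √(20²+5150²) = √26522900 ≈ 5150, ∠ = arctan(5150/20) ≈ 89.78°
zero (s+515): 515 + j5150 → |·| = √(515²+5150²) = √26787725 ≈ 5175.7, ∠ = arctan(5150/515) ≈ 84.29°
zero at origin: s = j5150 → |·| = 5150, ∠ = 90.00°
pole (s+4): 4 + j5150 → |·| = √(4²+5150²) = √26522516 ≈ 5150, ∠ = arctan(5150/4) ≈ 89.96°
pole (s+15): 15 + j5150 → |·| = √(15²+5150²) = √26522725 ≈ 5150, ∠ = arctan(5150/15) ≈ 89.83°
pole (s+2000): 2000 + j5150 → |·| = √(2000²+5150²) = √30522500 ≈ 5524.7, ∠ = arctan(5150/2000) ≈ 68.78°
∠L = 264.07° − 248.57° = 15.50°

15.5°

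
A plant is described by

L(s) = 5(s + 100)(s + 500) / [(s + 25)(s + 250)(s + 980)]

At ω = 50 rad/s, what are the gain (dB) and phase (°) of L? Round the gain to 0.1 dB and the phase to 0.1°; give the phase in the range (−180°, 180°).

At s = jω = j50:
zero (s+100): 100 + j50 → |·| = √(100²+50²) = √12500 ≈ 111.8, ∠ = arctan(50/100) ≈ 26.57°
zero (s+500): 500 + j50 → |·| = √(500²+50²) = √252500 ≈ 502.49, ∠ = arctan(50/500) ≈ 5.71°
pole (s+25): 25 + j50 → |·| = √(25²+50²) = √3125 ≈ 55.902, ∠ = arctan(50/25) ≈ 63.43°
pole (s+250): 250 + j50 → |·| = √(250²+50²) = √65000 ≈ 254.95, ∠ = arctan(50/250) ≈ 11.31°
pole (s+980): 980 + j50 → |·| = √(980²+50²) = √962900 ≈ 981.27, ∠ = arctan(50/980) ≈ 2.92°
|L| = 5 · 56178 / 1.3985e+07 ≈ 0.020085
Gain = 20 log₁₀(0.020085) ≈ -33.94 dB
∠L = 32.28° − 77.66° = -45.38°

-33.9 dB, -45.4°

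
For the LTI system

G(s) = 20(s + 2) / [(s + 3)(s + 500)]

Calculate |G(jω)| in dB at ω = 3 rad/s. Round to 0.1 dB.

At s = jω = j3:
zero (s+2): 2 + j3 → |·| = √(2²+3²) = √13 ≈ 3.6056, ∠ = arctan(3/2) ≈ 56.31°
pole (s+3): 3 + j3 → |·| = √(3²+3²) = √18 ≈ 4.2426, ∠ = arctan(3/3) ≈ 45.00°
pole (s+500): 500 + j3 → |·| = √(500²+3²) = √250009 ≈ 500.01, ∠ = arctan(3/500) ≈ 0.34°
|G| = 20 · 3.6056 / 2121.3 ≈ 0.033994
Gain = 20 log₁₀(0.033994) ≈ -29.37 dB

-29.4 dB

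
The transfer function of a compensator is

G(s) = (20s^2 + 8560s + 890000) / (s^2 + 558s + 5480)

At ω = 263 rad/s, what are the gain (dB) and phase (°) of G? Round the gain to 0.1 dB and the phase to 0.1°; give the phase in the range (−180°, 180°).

23.2 dB, -11.1°

Substitute s = j263:
Numerator: 20(j263)^2 + 8560(j263) + 890000 = -493380 + j2251280
Denominator: (j263)^2 + 558(j263) + 5480 = -63689 + j146754
|N| = √(493380² + 2251280²) ≈ 2.3047e+06, ∠N ≈ 102.36°
|D| = √(63689² + 146754²) ≈ 1.5998e+05, ∠D ≈ 113.46°
|G| = 2.3047e+06 / 1.5998e+05 ≈ 14.406
Gain = 20 log₁₀(14.406) ≈ 23.17 dB
∠G = 102.36° − 113.46° = -11.10°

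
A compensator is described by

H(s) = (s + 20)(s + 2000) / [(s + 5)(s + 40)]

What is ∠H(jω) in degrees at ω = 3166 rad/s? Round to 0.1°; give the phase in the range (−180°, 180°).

At s = jω = j3166:
zero (s+20): 20 + j3166 → |·| = √(20²+3166²) = √10023956 ≈ 3166.1, ∠ = arctan(3166/20) ≈ 89.64°
zero (s+2000): 2000 + j3166 → |·| = √(2000²+3166²) = √14023556 ≈ 3744.8, ∠ = arctan(3166/2000) ≈ 57.72°
pole (s+5): 5 + j3166 → |·| = √(5²+3166²) = √10023581 ≈ 3166, ∠ = arctan(3166/5) ≈ 89.91°
pole (s+40): 40 + j3166 → |·| = √(40²+3166²) = √10025156 ≈ 3166.3, ∠ = arctan(3166/40) ≈ 89.28°
∠H = 147.36° − 179.19° = -31.83°

-31.8°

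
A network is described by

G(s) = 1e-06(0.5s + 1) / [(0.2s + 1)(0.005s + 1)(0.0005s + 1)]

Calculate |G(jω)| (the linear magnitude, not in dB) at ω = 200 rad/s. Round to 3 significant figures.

1.76e-06

At ω = 200 rad/s:
zero (1 + j200·0.5) = 1 + j100 → |·| ≈ 100, ∠ ≈ 89.43°
pole (1 + j200·0.2) = 1 + j40 → |·| ≈ 40.012, ∠ ≈ 88.57°
pole (1 + j200·0.005) = 1 + j1 → |·| ≈ 1.4142, ∠ ≈ 45.00°
pole (1 + j200·0.0005) = 1 + j0.1 → |·| ≈ 1.005, ∠ ≈ 5.71°
|G| = 1e-06 · 100 / (40.012 · 1.4142 · 1.005) ≈ 1.7585e-06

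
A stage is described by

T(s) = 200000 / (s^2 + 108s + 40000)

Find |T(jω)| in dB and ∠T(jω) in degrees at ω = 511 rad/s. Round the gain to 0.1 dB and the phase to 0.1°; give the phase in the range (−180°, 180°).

At s = jω = j511:
quadratic: (j511)² + 108·j511 + 40000 = -221121 + j55188 → |·| ≈ 2.279e+05, ∠ ≈ 165.99°
|T| = 200000 / 2.279e+05 ≈ 0.87758
Gain = 20 log₁₀(0.87758) ≈ -1.13 dB
∠T = 0.00° − 165.99° = -165.99°

-1.1 dB, -166.0°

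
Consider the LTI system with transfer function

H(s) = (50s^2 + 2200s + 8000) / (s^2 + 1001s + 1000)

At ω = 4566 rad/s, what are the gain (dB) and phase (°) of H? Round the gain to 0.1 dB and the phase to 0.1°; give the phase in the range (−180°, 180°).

33.8 dB, 11.8°

Substitute s = j4566:
Numerator: 50(j4566)^2 + 2200(j4566) + 8000 = -1042409800 + j10045200
Denominator: (j4566)^2 + 1001(j4566) + 1000 = -20847356 + j4570566
|N| = √(1042409800² + 10045200²) ≈ 1.0425e+09, ∠N ≈ 179.45°
|D| = √(20847356² + 4570566²) ≈ 2.1343e+07, ∠D ≈ 167.63°
|H| = 1.0425e+09 / 2.1343e+07 ≈ 48.845
Gain = 20 log₁₀(48.845) ≈ 33.78 dB
∠H = 179.45° − 167.63° = 11.82°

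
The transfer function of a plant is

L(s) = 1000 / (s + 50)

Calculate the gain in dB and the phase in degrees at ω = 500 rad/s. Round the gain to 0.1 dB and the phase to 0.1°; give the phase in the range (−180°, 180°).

6.0 dB, -84.3°

Substitute s = j500:
Numerator: 1000 = 1000 + j0
Denominator: (j500) + 50 = 50 + j500
|N| = √(1000² + 0²) ≈ 1000, ∠N ≈ 0.00°
|D| = √(50² + 500²) ≈ 502.49, ∠D ≈ 84.29°
|L| = 1000 / 502.49 ≈ 1.9901
Gain = 20 log₁₀(1.9901) ≈ 5.98 dB
∠L = 0.00° − 84.29° = -84.29°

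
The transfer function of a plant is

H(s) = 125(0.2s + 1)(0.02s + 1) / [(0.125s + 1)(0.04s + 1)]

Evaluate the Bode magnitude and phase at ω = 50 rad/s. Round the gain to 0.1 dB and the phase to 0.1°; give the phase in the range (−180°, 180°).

At ω = 50 rad/s:
zero (1 + j50·0.2) = 1 + j10 → |·| ≈ 10.05, ∠ ≈ 84.29°
zero (1 + j50·0.02) = 1 + j1 → |·| ≈ 1.4142, ∠ ≈ 45.00°
pole (1 + j50·0.125) = 1 + j6.25 → |·| ≈ 6.3295, ∠ ≈ 80.91°
pole (1 + j50·0.04) = 1 + j2 → |·| ≈ 2.2361, ∠ ≈ 63.43°
|H| = 125 · 10.05 · 1.4142 / (6.3295 · 2.2361) ≈ 125.52
Gain = 20 log₁₀(125.52) ≈ 41.97 dB
∠H = (84.29° + 45.00°) − (80.91° + 63.43°) = -15.05°

42.0 dB, -15.1°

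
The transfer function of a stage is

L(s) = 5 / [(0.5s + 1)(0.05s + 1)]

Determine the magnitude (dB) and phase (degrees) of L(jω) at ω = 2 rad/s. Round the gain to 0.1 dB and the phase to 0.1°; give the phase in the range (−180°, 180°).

10.9 dB, -50.7°

At ω = 2 rad/s:
pole (1 + j2·0.5) = 1 + j1 → |·| ≈ 1.4142, ∠ ≈ 45.00°
pole (1 + j2·0.05) = 1 + j0.1 → |·| ≈ 1.005, ∠ ≈ 5.71°
|L| = 5 · 1 / (1.4142 · 1.005) ≈ 3.518
Gain = 20 log₁₀(3.518) ≈ 10.93 dB
∠L = (0°) − (45.00° + 5.71°) = -50.71°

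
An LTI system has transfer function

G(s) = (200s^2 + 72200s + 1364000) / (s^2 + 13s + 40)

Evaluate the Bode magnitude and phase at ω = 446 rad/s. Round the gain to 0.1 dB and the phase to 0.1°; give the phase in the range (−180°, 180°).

Substitute s = j446:
Numerator: 200(j446)^2 + 72200(j446) + 1364000 = -38419200 + j32201200
Denominator: (j446)^2 + 13(j446) + 40 = -198876 + j5798
|N| = √(38419200² + 32201200²) ≈ 5.0129e+07, ∠N ≈ 140.03°
|D| = √(198876² + 5798²) ≈ 1.9896e+05, ∠D ≈ 178.33°
|G| = 5.0129e+07 / 1.9896e+05 ≈ 251.96
Gain = 20 log₁₀(251.96) ≈ 48.03 dB
∠G = 140.03° − 178.33° = -38.30°

48.0 dB, -38.3°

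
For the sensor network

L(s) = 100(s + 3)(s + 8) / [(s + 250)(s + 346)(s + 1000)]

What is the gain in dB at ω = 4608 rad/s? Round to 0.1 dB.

-33.5 dB

At s = jω = j4608:
zero (s+3): 3 + j4608 → |·| = √(3²+4608²) = √21233673 ≈ 4608, ∠ = arctan(4608/3) ≈ 89.96°
zero (s+8): 8 + j4608 → |·| = √(8²+4608²) = √21233728 ≈ 4608, ∠ = arctan(4608/8) ≈ 89.90°
pole (s+250): 250 + j4608 → |·| = √(250²+4608²) = √21296164 ≈ 4614.8, ∠ = arctan(4608/250) ≈ 86.89°
pole (s+346): 346 + j4608 → |·| = √(346²+4608²) = √21353380 ≈ 4621, ∠ = arctan(4608/346) ≈ 85.71°
pole (s+1000): 1000 + j4608 → |·| = √(1000²+4608²) = √22233664 ≈ 4715.3, ∠ = arctan(4608/1000) ≈ 77.76°
|L| = 100 · 2.1234e+07 / 1.0055e+11 ≈ 0.021118
Gain = 20 log₁₀(0.021118) ≈ -33.51 dB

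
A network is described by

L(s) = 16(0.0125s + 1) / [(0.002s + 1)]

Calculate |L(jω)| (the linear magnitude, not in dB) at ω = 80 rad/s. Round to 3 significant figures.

At ω = 80 rad/s:
zero (1 + j80·0.0125) = 1 + j1 → |·| ≈ 1.4142, ∠ ≈ 45.00°
pole (1 + j80·0.002) = 1 + j0.16 → |·| ≈ 1.0127, ∠ ≈ 9.09°
|L| = 16 · 1.4142 / (1.0127) ≈ 22.343

22.3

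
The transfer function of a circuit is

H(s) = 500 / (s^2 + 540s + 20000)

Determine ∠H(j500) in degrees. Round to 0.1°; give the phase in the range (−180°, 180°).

Substitute s = j500:
Numerator: 500 = 500 + j0
Denominator: (j500)^2 + 540(j500) + 20000 = -230000 + j270000
|N| = √(500² + 0²) ≈ 500, ∠N ≈ 0.00°
|D| = √(230000² + 270000²) ≈ 3.5468e+05, ∠D ≈ 130.43°
∠H = 0.00° − 130.43° = -130.43°

-130.4°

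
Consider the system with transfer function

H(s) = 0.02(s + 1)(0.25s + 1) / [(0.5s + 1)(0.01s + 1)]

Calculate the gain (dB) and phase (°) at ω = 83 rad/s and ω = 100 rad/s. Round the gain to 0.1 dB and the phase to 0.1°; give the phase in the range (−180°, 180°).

At ω = 83 rad/s:
zero (1 + j83·1) = 1 + j83 → |·| ≈ 83.006, ∠ ≈ 89.31°
zero (1 + j83·0.25) = 1 + j20.75 → |·| ≈ 20.774, ∠ ≈ 87.24°
pole (1 + j83·0.5) = 1 + j41.5 → |·| ≈ 41.512, ∠ ≈ 88.62°
pole (1 + j83·0.01) = 1 + j0.83 → |·| ≈ 1.2996, ∠ ≈ 39.69°
|H| = 0.02 · 83.006 · 20.774 / (41.512 · 1.2996) ≈ 0.63926
Gain = 20 log₁₀(0.63926) ≈ -3.89 dB
∠H = (89.31° + 87.24°) − (88.62° + 39.69°) = 48.24°

At ω = 100 rad/s:
zero (1 + j100·1) = 1 + j100 → |·| ≈ 100, ∠ ≈ 89.43°
zero (1 + j100·0.25) = 1 + j25 → |·| ≈ 25.02, ∠ ≈ 87.71°
pole (1 + j100·0.5) = 1 + j50 → |·| ≈ 50.01, ∠ ≈ 88.85°
pole (1 + j100·0.01) = 1 + j1 → |·| ≈ 1.4142, ∠ ≈ 45.00°
|H| = 0.02 · 100 · 25.02 / (50.01 · 1.4142) ≈ 0.70754
Gain = 20 log₁₀(0.70754) ≈ -3.00 dB
∠H = (89.43° + 87.71°) − (88.85° + 45.00°) = 43.29°

ω = 83: -3.9 dB, 48.2°; ω = 100: -3.0 dB, 43.3°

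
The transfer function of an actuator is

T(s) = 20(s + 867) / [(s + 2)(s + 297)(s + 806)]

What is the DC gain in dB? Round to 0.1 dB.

-28.8 dB

T(0) = 20·867 / (2·297·806) ≈ 0.036218
20 log₁₀(0.036218) ≈ -28.82 dB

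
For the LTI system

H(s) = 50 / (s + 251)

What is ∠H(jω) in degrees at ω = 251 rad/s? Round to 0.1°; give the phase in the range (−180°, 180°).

-45.0°

Substitute s = j251:
Numerator: 50 = 50 + j0
Denominator: (j251) + 251 = 251 + j251
|N| = √(50² + 0²) ≈ 50, ∠N ≈ 0.00°
|D| = √(251² + 251²) ≈ 354.97, ∠D ≈ 45.00°
∠H = 0.00° − 45.00° = -45.00°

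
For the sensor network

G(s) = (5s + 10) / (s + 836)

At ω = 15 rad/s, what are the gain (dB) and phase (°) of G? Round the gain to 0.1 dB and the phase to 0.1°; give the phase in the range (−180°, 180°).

Substitute s = j15:
Numerator: 5(j15) + 10 = 10 + j75
Denominator: (j15) + 836 = 836 + j15
|N| = √(10² + 75²) ≈ 75.664, ∠N ≈ 82.41°
|D| = √(836² + 15²) ≈ 836.13, ∠D ≈ 1.03°
|G| = 75.664 / 836.13 ≈ 0.090493
Gain = 20 log₁₀(0.090493) ≈ -20.87 dB
∠G = 82.41° − 1.03° = 81.38°

-20.9 dB, 81.4°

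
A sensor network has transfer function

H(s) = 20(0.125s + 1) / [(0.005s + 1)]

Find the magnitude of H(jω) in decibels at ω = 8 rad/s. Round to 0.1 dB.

29.0 dB

At ω = 8 rad/s:
zero (1 + j8·0.125) = 1 + j1 → |·| ≈ 1.4142, ∠ ≈ 45.00°
pole (1 + j8·0.005) = 1 + j0.04 → |·| ≈ 1.0008, ∠ ≈ 2.29°
|H| = 20 · 1.4142 / (1.0008) ≈ 28.261
Gain = 20 log₁₀(28.261) ≈ 29.02 dB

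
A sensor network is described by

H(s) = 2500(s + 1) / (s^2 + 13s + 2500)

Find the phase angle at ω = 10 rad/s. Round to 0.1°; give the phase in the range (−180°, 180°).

At s = jω = j10:
zero (s+1): 1 + j10 → |·| = √(1²+10²) = √101 ≈ 10.05, ∠ = arctan(10/1) ≈ 84.29°
quadratic: (j10)² + 13·j10 + 2500 = 2400 + j130 → |·| ≈ 2403.5, ∠ ≈ 3.10°
∠H = 84.29° − 3.10° = 81.19°

81.2°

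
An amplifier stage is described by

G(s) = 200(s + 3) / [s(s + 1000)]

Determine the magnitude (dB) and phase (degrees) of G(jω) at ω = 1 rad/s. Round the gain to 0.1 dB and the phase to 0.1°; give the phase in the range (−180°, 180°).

At s = jω = j1:
zero (s+3): 3 + j1 → |·| = √(3²+1²) = √10 ≈ 3.1623, ∠ = arctan(1/3) ≈ 18.43°
pole (s+1000): 1000 + j1 → |·| = √(1000²+1²) = √1000001 ≈ 1000, ∠ = arctan(1/1000) ≈ 0.06°
pole at origin: |s| = 1, ∠ = 90.00° (in denominator)
|G| = 200 · 3.1623 / 1000 ≈ 0.63246
Gain = 20 log₁₀(0.63246) ≈ -3.98 dB
∠G = 18.43° − 90.06° = -71.63°

-4.0 dB, -71.6°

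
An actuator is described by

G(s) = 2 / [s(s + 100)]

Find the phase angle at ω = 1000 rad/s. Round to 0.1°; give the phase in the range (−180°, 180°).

At s = jω = j1000:
pole (s+100): 100 + j1000 → |·| = √(100²+1000²) = √1010000 ≈ 1005, ∠ = arctan(1000/100) ≈ 84.29°
pole at origin: |s| = 1000, ∠ = 90.00° (in denominator)
∠G = 0.00° − 174.29° = -174.29°

-174.3°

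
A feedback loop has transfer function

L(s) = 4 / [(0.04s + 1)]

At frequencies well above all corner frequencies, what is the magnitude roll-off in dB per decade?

-20 dB/decade

Each pole contributes −20 dB/decade at high frequency; each zero contributes +20 dB/decade.
Net: 0 zero(s) − 1 pole(s) → -20 dB/decade.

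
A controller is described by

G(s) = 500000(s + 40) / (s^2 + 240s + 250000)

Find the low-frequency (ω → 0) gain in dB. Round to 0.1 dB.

G(0) = 500000·40 / 250000 = 80
20 log₁₀(80) ≈ 38.06 dB

38.1 dB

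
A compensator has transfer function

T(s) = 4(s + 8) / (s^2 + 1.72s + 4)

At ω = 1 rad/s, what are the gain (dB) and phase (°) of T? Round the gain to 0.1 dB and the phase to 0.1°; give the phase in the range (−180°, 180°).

19.4 dB, -22.7°

At s = jω = j1:
zero (s+8): 8 + j1 → |·| = √(8²+1²) = √65 ≈ 8.0623, ∠ = arctan(1/8) ≈ 7.13°
quadratic: (j1)² + 1.72·j1 + 4 = 3 + j1.72 → |·| ≈ 3.4581, ∠ ≈ 29.83°
|T| = 4 · 8.0623 / 3.4581 ≈ 9.3257
Gain = 20 log₁₀(9.3257) ≈ 19.39 dB
∠T = 7.13° − 29.83° = -22.70°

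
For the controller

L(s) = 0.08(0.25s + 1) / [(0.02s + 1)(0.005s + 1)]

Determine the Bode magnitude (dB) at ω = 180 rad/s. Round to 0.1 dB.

-2.9 dB

At ω = 180 rad/s:
zero (1 + j180·0.25) = 1 + j45 → |·| ≈ 45.011, ∠ ≈ 88.73°
pole (1 + j180·0.02) = 1 + j3.6 → |·| ≈ 3.7363, ∠ ≈ 74.48°
pole (1 + j180·0.005) = 1 + j0.9 → |·| ≈ 1.3454, ∠ ≈ 41.99°
|L| = 0.08 · 45.011 / (3.7363 · 1.3454) ≈ 0.71633
Gain = 20 log₁₀(0.71633) ≈ -2.90 dB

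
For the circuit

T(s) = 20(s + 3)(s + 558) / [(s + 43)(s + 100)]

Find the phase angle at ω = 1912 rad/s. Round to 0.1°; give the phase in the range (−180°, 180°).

-12.1°

At s = jω = j1912:
zero (s+3): 3 + j1912 → |·| = √(3²+1912²) = √3655753 ≈ 1912, ∠ = arctan(1912/3) ≈ 89.91°
zero (s+558): 558 + j1912 → |·| = √(558²+1912²) = √3967108 ≈ 1991.8, ∠ = arctan(1912/558) ≈ 73.73°
pole (s+43): 43 + j1912 → |·| = √(43²+1912²) = √3657593 ≈ 1912.5, ∠ = arctan(1912/43) ≈ 88.71°
pole (s+100): 100 + j1912 → |·| = √(100²+1912²) = √3665744 ≈ 1914.6, ∠ = arctan(1912/100) ≈ 87.01°
∠T = 163.64° − 175.72° = -12.08°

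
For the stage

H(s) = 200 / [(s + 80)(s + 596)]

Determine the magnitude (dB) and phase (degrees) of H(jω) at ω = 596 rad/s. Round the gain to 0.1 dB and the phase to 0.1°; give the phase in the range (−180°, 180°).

At s = jω = j596:
pole (s+80): 80 + j596 → |·| = √(80²+596²) = √361616 ≈ 601.35, ∠ = arctan(596/80) ≈ 82.35°
pole (s+596): 596 + j596 → |·| = √(596²+596²) = √710432 ≈ 842.87, ∠ = arctan(596/596) ≈ 45.00°
|H| = 200 / 5.0686e+05 ≈ 0.00039459
Gain = 20 log₁₀(0.00039459) ≈ -68.08 dB
∠H = 0.00° − 127.35° = -127.35°

-68.1 dB, -127.4°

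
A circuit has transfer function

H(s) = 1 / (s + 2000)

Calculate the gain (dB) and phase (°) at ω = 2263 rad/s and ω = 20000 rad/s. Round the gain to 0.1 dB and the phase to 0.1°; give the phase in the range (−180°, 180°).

ω = 2263: -69.6 dB, -48.5°; ω = 20000: -86.1 dB, -84.3°

At s = jω = j2263:
pole (s+2000): 2000 + j2263 → |·| = √(2000²+2263²) = √9121169 ≈ 3020.1, ∠ = arctan(2263/2000) ≈ 48.53°
|H| = 1 / 3020.1 ≈ 0.00033111
Gain = 20 log₁₀(0.00033111) ≈ -69.60 dB
∠H = 0.00° − 48.53° = -48.53°

At s = jω = j20000:
pole (s+2000): 2000 + j20000 → |·| = √(2000²+20000²) = √404000000 ≈ 20100, ∠ = arctan(20000/2000) ≈ 84.29°
|H| = 1 / 20100 ≈ 4.9751e-05
Gain = 20 log₁₀(4.9751e-05) ≈ -86.06 dB
∠H = 0.00° − 84.29° = -84.29°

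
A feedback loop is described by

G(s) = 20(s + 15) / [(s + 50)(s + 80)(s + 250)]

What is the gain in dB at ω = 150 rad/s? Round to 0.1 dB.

-68.3 dB

At s = jω = j150:
zero (s+15): 15 + j150 → |·| = √(15²+150²) = √22725 ≈ 150.75, ∠ = arctan(150/15) ≈ 84.29°
pole (s+50): 50 + j150 → |·| = √(50²+150²) = √25000 ≈ 158.11, ∠ = arctan(150/50) ≈ 71.57°
pole (s+80): 80 + j150 → |·| = √(80²+150²) = √28900 ≈ 170, ∠ = arctan(150/80) ≈ 61.93°
pole (s+250): 250 + j150 → |·| = √(250²+150²) = √85000 ≈ 291.55, ∠ = arctan(150/250) ≈ 30.96°
|G| = 20 · 150.75 / 7.8365e+06 ≈ 0.00038474
Gain = 20 log₁₀(0.00038474) ≈ -68.30 dB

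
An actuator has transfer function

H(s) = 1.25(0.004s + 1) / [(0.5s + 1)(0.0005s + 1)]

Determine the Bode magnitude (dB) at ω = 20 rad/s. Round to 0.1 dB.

-18.1 dB

At ω = 20 rad/s:
zero (1 + j20·0.004) = 1 + j0.08 → |·| ≈ 1.0032, ∠ ≈ 4.57°
pole (1 + j20·0.5) = 1 + j10 → |·| ≈ 10.05, ∠ ≈ 84.29°
pole (1 + j20·0.0005) = 1 + j0.01 → |·| ≈ 1, ∠ ≈ 0.57°
|H| = 1.25 · 1.0032 / (10.05 · 1) ≈ 0.12478
Gain = 20 log₁₀(0.12478) ≈ -18.08 dB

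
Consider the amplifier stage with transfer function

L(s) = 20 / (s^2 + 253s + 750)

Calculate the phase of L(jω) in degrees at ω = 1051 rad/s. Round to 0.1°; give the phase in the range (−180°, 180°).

Substitute s = j1051:
Numerator: 20 = 20 + j0
Denominator: (j1051)^2 + 253(j1051) + 750 = -1103851 + j265903
|N| = √(20² + 0²) ≈ 20, ∠N ≈ 0.00°
|D| = √(1103851² + 265903²) ≈ 1.1354e+06, ∠D ≈ 166.46°
∠L = 0.00° − 166.46° = -166.46°

-166.5°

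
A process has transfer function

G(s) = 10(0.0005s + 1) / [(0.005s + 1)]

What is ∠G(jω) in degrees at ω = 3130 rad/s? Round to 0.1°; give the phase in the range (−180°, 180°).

At ω = 3130 rad/s:
zero (1 + j3130·0.0005) = 1 + j1.565 → |·| ≈ 1.8572, ∠ ≈ 57.42°
pole (1 + j3130·0.005) = 1 + j15.65 → |·| ≈ 15.682, ∠ ≈ 86.34°
∠G = (57.42°) − (86.34°) = -28.92°

-28.9°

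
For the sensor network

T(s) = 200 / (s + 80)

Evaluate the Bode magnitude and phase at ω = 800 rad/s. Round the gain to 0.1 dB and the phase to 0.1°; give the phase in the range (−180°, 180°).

-12.1 dB, -84.3°

Substitute s = j800:
Numerator: 200 = 200 + j0
Denominator: (j800) + 80 = 80 + j800
|N| = √(200² + 0²) ≈ 200, ∠N ≈ 0.00°
|D| = √(80² + 800²) ≈ 803.99, ∠D ≈ 84.29°
|T| = 200 / 803.99 ≈ 0.24876
Gain = 20 log₁₀(0.24876) ≈ -12.08 dB
∠T = 0.00° − 84.29° = -84.29°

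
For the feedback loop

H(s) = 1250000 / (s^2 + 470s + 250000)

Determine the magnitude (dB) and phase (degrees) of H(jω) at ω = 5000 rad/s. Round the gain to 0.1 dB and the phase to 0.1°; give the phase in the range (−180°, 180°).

At s = jω = j5000:
quadratic: (j5000)² + 470·j5000 + 250000 = -24750000 + j2350000 → |·| ≈ 2.4861e+07, ∠ ≈ 174.58°
|H| = 1250000 / 2.4861e+07 ≈ 0.05028
Gain = 20 log₁₀(0.05028) ≈ -25.97 dB
∠H = 0.00° − 174.58° = -174.58°

-26.0 dB, -174.6°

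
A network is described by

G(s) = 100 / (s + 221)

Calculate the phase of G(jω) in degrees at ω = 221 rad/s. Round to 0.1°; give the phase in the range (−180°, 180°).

-45.0°

Substitute s = j221:
Numerator: 100 = 100 + j0
Denominator: (j221) + 221 = 221 + j221
|N| = √(100² + 0²) ≈ 100, ∠N ≈ 0.00°
|D| = √(221² + 221²) ≈ 312.54, ∠D ≈ 45.00°
∠G = 0.00° − 45.00° = -45.00°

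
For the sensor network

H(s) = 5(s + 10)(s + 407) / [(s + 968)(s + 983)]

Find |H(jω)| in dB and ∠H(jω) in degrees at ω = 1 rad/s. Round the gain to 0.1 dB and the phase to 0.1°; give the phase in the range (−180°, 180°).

-33.4 dB, 5.7°

At s = jω = j1:
zero (s+10): 10 + j1 → |·| = √(10²+1²) = √101 ≈ 10.05, ∠ = arctan(1/10) ≈ 5.71°
zero (s+407): 407 + j1 → |·| = √(407²+1²) = √165650 ≈ 407, ∠ = arctan(1/407) ≈ 0.14°
pole (s+968): 968 + j1 → |·| = √(968²+1²) = √937025 ≈ 968, ∠ = arctan(1/968) ≈ 0.06°
pole (s+983): 983 + j1 → |·| = √(983²+1²) = √966290 ≈ 983, ∠ = arctan(1/983) ≈ 0.06°
|H| = 5 · 4090.4 / 9.5154e+05 ≈ 0.021494
Gain = 20 log₁₀(0.021494) ≈ -33.35 dB
∠H = 5.85° − 0.12° = 5.73°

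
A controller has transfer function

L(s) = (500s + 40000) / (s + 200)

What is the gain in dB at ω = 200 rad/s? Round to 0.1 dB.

51.6 dB

Substitute s = j200:
Numerator: 500(j200) + 40000 = 40000 + j100000
Denominator: (j200) + 200 = 200 + j200
|N| = √(40000² + 100000²) ≈ 1.077e+05, ∠N ≈ 68.20°
|D| = √(200² + 200²) ≈ 282.84, ∠D ≈ 45.00°
|L| = 1.077e+05 / 282.84 ≈ 380.78
Gain = 20 log₁₀(380.78) ≈ 51.61 dB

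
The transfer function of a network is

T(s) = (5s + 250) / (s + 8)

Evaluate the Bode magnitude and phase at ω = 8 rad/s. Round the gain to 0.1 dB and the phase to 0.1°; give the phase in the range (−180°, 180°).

Substitute s = j8:
Numerator: 5(j8) + 250 = 250 + j40
Denominator: (j8) + 8 = 8 + j8
|N| = √(250² + 40²) ≈ 253.18, ∠N ≈ 9.09°
|D| = √(8² + 8²) ≈ 11.314, ∠D ≈ 45.00°
|T| = 253.18 / 11.314 ≈ 22.378
Gain = 20 log₁₀(22.378) ≈ 27.00 dB
∠T = 9.09° − 45.00° = -35.91°

27.0 dB, -35.9°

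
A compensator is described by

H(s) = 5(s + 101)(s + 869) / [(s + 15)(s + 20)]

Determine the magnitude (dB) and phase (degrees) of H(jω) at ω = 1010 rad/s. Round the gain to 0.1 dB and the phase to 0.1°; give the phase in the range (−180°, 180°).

At s = jω = j1010:
zero (s+101): 101 + j1010 → |·| = √(101²+1010²) = √1030301 ≈ 1015, ∠ = arctan(1010/101) ≈ 84.29°
zero (s+869): 869 + j1010 → |·| = √(869²+1010²) = √1775261 ≈ 1332.4, ∠ = arctan(1010/869) ≈ 49.29°
pole (s+15): 15 + j1010 → |·| = √(15²+1010²) = √1020325 ≈ 1010.1, ∠ = arctan(1010/15) ≈ 89.15°
pole (s+20): 20 + j1010 → |·| = √(20²+1010²) = √1020500 ≈ 1010.2, ∠ = arctan(1010/20) ≈ 88.87°
|H| = 5 · 1.3524e+06 / 1.0204e+06 ≈ 6.6268
Gain = 20 log₁₀(6.6268) ≈ 16.43 dB
∠H = 133.58° − 178.02° = -44.44°

16.4 dB, -44.4°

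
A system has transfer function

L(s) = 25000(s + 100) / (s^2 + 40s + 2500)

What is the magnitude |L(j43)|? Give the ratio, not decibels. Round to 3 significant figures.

1.48e+03

At s = jω = j43:
zero (s+100): 100 + j43 → |·| = √(100²+43²) = √11849 ≈ 108.85, ∠ = arctan(43/100) ≈ 23.27°
quadratic: (j43)² + 40·j43 + 2500 = 651 + j1720 → |·| ≈ 1839.1, ∠ ≈ 69.27°
|L| = 25000 · 108.85 / 1839.1 ≈ 1479.7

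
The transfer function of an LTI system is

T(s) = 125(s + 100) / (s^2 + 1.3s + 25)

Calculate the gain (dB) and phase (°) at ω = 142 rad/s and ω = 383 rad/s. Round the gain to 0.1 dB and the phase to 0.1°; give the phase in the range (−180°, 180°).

At s = jω = j142:
zero (s+100): 100 + j142 → |·| = √(100²+142²) = √30164 ≈ 173.68, ∠ = arctan(142/100) ≈ 54.85°
quadratic: (j142)² + 1.3·j142 + 25 = -20139 + j184.6 → |·| ≈ 20140, ∠ ≈ 179.47°
|T| = 125 · 173.68 / 20140 ≈ 1.078
Gain = 20 log₁₀(1.078) ≈ 0.65 dB
∠T = 54.85° − 179.47° = -124.62°

At s = jω = j383:
zero (s+100): 100 + j383 → |·| = √(100²+383²) = √156689 ≈ 395.84, ∠ = arctan(383/100) ≈ 75.37°
quadratic: (j383)² + 1.3·j383 + 25 = -146664 + j497.9 → |·| ≈ 1.4666e+05, ∠ ≈ 179.81°
|T| = 125 · 395.84 / 1.4666e+05 ≈ 0.33738
Gain = 20 log₁₀(0.33738) ≈ -9.44 dB
∠T = 75.37° − 179.81° = -104.44°

ω = 142: 0.7 dB, -124.6°; ω = 383: -9.4 dB, -104.4°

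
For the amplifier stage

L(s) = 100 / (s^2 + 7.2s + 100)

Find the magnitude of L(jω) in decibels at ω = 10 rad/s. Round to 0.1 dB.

2.9 dB

At s = jω = j10:
quadratic: (j10)² + 7.2·j10 + 100 = 0 + j72 → |·| ≈ 72, ∠ ≈ 90.00°
|L| = 100 / 72 ≈ 1.3889
Gain = 20 log₁₀(1.3889) ≈ 2.85 dB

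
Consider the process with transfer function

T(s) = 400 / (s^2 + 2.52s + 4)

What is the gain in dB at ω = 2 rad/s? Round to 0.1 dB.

At s = jω = j2:
quadratic: (j2)² + 2.52·j2 + 4 = 0 + j5.04 → |·| ≈ 5.04, ∠ ≈ 90.00°
|T| = 400 / 5.04 ≈ 79.365
Gain = 20 log₁₀(79.365) ≈ 37.99 dB

38.0 dB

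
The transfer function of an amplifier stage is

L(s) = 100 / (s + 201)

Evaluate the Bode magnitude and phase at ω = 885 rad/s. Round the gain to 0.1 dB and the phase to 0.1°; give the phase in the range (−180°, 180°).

Substitute s = j885:
Numerator: 100 = 100 + j0
Denominator: (j885) + 201 = 201 + j885
|N| = √(100² + 0²) ≈ 100, ∠N ≈ 0.00°
|D| = √(201² + 885²) ≈ 907.54, ∠D ≈ 77.20°
|L| = 100 / 907.54 ≈ 0.11019
Gain = 20 log₁₀(0.11019) ≈ -19.16 dB
∠L = 0.00° − 77.20° = -77.20°

-19.2 dB, -77.2°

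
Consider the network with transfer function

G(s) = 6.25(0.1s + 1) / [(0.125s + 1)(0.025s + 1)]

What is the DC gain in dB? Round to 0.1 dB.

G(0) = 6.25 · 1 / 1 = 6.25
20 log₁₀(6.25) ≈ 15.92 dB

15.9 dB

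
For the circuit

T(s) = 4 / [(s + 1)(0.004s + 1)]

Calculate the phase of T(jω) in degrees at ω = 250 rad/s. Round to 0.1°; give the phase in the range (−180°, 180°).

-134.8°

At ω = 250 rad/s:
pole (1 + j250·1) = 1 + j250 → |·| ≈ 250, ∠ ≈ 89.77°
pole (1 + j250·0.004) = 1 + j1 → |·| ≈ 1.4142, ∠ ≈ 45.00°
∠T = (0°) − (89.77° + 45.00°) = -134.77°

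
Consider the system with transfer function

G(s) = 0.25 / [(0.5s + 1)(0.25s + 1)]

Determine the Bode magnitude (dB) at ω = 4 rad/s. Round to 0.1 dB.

At ω = 4 rad/s:
pole (1 + j4·0.5) = 1 + j2 → |·| ≈ 2.2361, ∠ ≈ 63.43°
pole (1 + j4·0.25) = 1 + j1 → |·| ≈ 1.4142, ∠ ≈ 45.00°
|G| = 0.25 · 1 / (2.2361 · 1.4142) ≈ 0.079057
Gain = 20 log₁₀(0.079057) ≈ -22.04 dB

-22.0 dB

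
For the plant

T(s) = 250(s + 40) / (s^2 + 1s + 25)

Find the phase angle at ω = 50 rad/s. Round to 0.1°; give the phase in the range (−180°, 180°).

At s = jω = j50:
zero (s+40): 40 + j50 → |·| = √(40²+50²) = √4100 ≈ 64.031, ∠ = arctan(50/40) ≈ 51.34°
quadratic: (j50)² + 1·j50 + 25 = -2475 + j50 → |·| ≈ 2475.5, ∠ ≈ 178.84°
∠T = 51.34° − 178.84° = -127.50°

-127.5°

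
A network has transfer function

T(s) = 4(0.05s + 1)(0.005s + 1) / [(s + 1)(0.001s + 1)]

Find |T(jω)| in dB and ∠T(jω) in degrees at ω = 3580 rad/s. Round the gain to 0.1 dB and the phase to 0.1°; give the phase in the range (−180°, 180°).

-0.3 dB, 12.1°

At ω = 3580 rad/s:
zero (1 + j3580·0.05) = 1 + j179 → |·| ≈ 179, ∠ ≈ 89.68°
zero (1 + j3580·0.005) = 1 + j17.9 → |·| ≈ 17.928, ∠ ≈ 86.80°
pole (1 + j3580·1) = 1 + j3580 → |·| ≈ 3580, ∠ ≈ 89.98°
pole (1 + j3580·0.001) = 1 + j3.58 → |·| ≈ 3.717, ∠ ≈ 74.39°
|T| = 4 · 179 · 17.928 / (3580 · 3.717) ≈ 0.96465
Gain = 20 log₁₀(0.96465) ≈ -0.31 dB
∠T = (89.68° + 86.80°) − (89.98° + 74.39°) = 12.11°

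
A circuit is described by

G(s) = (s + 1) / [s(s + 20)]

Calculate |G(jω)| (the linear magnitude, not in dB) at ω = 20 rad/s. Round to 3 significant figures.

At s = jω = j20:
zero (s+1): 1 + j20 → |·| = √(1²+20²) = √401 ≈ 20.025, ∠ = arctan(20/1) ≈ 87.14°
pole (s+20): 20 + j20 → |·| = √(20²+20²) = √800 ≈ 28.284, ∠ = arctan(20/20) ≈ 45.00°
pole at origin: |s| = 20, ∠ = 90.00° (in denominator)
|G| = 1 · 20.025 / 565.68 ≈ 0.0354

0.0354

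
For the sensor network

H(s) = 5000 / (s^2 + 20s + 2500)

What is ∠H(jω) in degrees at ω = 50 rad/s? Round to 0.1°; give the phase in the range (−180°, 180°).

At s = jω = j50:
quadratic: (j50)² + 20·j50 + 2500 = 0 + j1000 → |·| ≈ 1000, ∠ ≈ 90.00°
∠H = 0.00° − 90.00° = -90.00°

-90.0°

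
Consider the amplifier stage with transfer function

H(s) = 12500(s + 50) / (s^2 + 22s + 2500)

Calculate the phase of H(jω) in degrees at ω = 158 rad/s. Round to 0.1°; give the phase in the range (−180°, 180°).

At s = jω = j158:
zero (s+50): 50 + j158 → |·| = √(50²+158²) = √27464 ≈ 165.72, ∠ = arctan(158/50) ≈ 72.44°
quadratic: (j158)² + 22·j158 + 2500 = -22464 + j3476 → |·| ≈ 22731, ∠ ≈ 171.20°
∠H = 72.44° − 171.20° = -98.76°

-98.8°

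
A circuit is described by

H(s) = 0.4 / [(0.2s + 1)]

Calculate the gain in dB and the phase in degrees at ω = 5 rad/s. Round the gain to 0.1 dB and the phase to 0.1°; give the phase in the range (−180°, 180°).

At ω = 5 rad/s:
pole (1 + j5·0.2) = 1 + j1 → |·| ≈ 1.4142, ∠ ≈ 45.00°
|H| = 0.4 · 1 / (1.4142) ≈ 0.28285
Gain = 20 log₁₀(0.28285) ≈ -10.97 dB
∠H = (0°) − (45.00°) = -45.00°

-11.0 dB, -45.0°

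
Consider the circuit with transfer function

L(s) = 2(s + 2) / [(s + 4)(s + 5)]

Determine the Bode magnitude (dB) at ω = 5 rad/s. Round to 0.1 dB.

At s = jω = j5:
zero (s+2): 2 + j5 → |·| = √(2²+5²) = √29 ≈ 5.3852, ∠ = arctan(5/2) ≈ 68.20°
pole (s+4): 4 + j5 → |·| = √(4²+5²) = √41 ≈ 6.4031, ∠ = arctan(5/4) ≈ 51.34°
pole (s+5): 5 + j5 → |·| = √(5²+5²) = √50 ≈ 7.0711, ∠ = arctan(5/5) ≈ 45.00°
|L| = 2 · 5.3852 / 45.277 ≈ 0.23788
Gain = 20 log₁₀(0.23788) ≈ -12.47 dB

-12.5 dB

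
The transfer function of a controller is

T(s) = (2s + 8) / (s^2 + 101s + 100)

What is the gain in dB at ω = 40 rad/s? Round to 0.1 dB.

-34.6 dB

Substitute s = j40:
Numerator: 2(j40) + 8 = 8 + j80
Denominator: (j40)^2 + 101(j40) + 100 = -1500 + j4040
|N| = √(8² + 80²) ≈ 80.399, ∠N ≈ 84.29°
|D| = √(1500² + 4040²) ≈ 4309.5, ∠D ≈ 110.37°
|T| = 80.399 / 4309.5 ≈ 0.018656
Gain = 20 log₁₀(0.018656) ≈ -34.58 dB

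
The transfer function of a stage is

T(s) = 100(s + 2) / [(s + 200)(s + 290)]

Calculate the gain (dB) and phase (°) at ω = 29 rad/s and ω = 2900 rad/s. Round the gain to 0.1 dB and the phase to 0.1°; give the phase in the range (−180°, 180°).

ω = 29: -26.1 dB, 72.1°; ω = 2900: -29.3 dB, -80.4°

At s = jω = j29:
zero (s+2): 2 + j29 → |·| = √(2²+29²) = √845 ≈ 29.069, ∠ = arctan(29/2) ≈ 86.05°
pole (s+200): 200 + j29 → |·| = √(200²+29²) = √40841 ≈ 202.09, ∠ = arctan(29/200) ≈ 8.25°
pole (s+290): 290 + j29 → |·| = √(290²+29²) = √84941 ≈ 291.45, ∠ = arctan(29/290) ≈ 5.71°
|T| = 100 · 29.069 / 58899 ≈ 0.049354
Gain = 20 log₁₀(0.049354) ≈ -26.13 dB
∠T = 86.05° − 13.96° = 72.09°

At s = jω = j2900:
zero (s+2): 2 + j2900 → |·| = √(2²+2900²) = √8410004 ≈ 2900, ∠ = arctan(2900/2) ≈ 89.96°
pole (s+200): 200 + j2900 → |·| = √(200²+2900²) = √8450000 ≈ 2906.9, ∠ = arctan(2900/200) ≈ 86.05°
pole (s+290): 290 + j2900 → |·| = √(290²+2900²) = √8494100 ≈ 2914.5, ∠ = arctan(2900/290) ≈ 84.29°
|T| = 100 · 2900 / 8.4722e+06 ≈ 0.03423
Gain = 20 log₁₀(0.03423) ≈ -29.31 dB
∠T = 89.96° − 170.34° = -80.38°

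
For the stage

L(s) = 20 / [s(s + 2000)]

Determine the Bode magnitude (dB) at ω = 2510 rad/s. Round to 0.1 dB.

At s = jω = j2510:
pole (s+2000): 2000 + j2510 → |·| = √(2000²+2510²) = √10300100 ≈ 3209.4, ∠ = arctan(2510/2000) ≈ 51.45°
pole at origin: |s| = 2510, ∠ = 90.00° (in denominator)
|L| = 20 / 8.0556e+06 ≈ 2.4827e-06
Gain = 20 log₁₀(2.4827e-06) ≈ -112.10 dB

-112.1 dB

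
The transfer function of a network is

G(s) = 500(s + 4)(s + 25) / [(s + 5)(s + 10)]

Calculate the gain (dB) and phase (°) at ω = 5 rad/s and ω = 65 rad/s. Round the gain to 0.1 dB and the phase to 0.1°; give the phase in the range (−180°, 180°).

ω = 5: 60.3 dB, -8.9°; ω = 65: 54.5 dB, -11.4°

At s = jω = j5:
zero (s+4): 4 + j5 → |·| = √(4²+5²) = √41 ≈ 6.4031, ∠ = arctan(5/4) ≈ 51.34°
zero (s+25): 25 + j5 → |·| = √(25²+5²) = √650 ≈ 25.495, ∠ = arctan(5/25) ≈ 11.31°
pole (s+5): 5 + j5 → |·| = √(5²+5²) = √50 ≈ 7.0711, ∠ = arctan(5/5) ≈ 45.00°
pole (s+10): 10 + j5 → |·| = √(10²+5²) = √125 ≈ 11.18, ∠ = arctan(5/10) ≈ 26.57°
|G| = 500 · 163.25 / 79.055 ≈ 1032.5
Gain = 20 log₁₀(1032.5) ≈ 60.28 dB
∠G = 62.65° − 71.57° = -8.92°

At s = jω = j65:
zero (s+4): 4 + j65 → |·| = √(4²+65²) = √4241 ≈ 65.123, ∠ = arctan(65/4) ≈ 86.48°
zero (s+25): 25 + j65 → |·| = √(25²+65²) = √4850 ≈ 69.642, ∠ = arctan(65/25) ≈ 68.96°
pole (s+5): 5 + j65 → |·| = √(5²+65²) = √4250 ≈ 65.192, ∠ = arctan(65/5) ≈ 85.60°
pole (s+10): 10 + j65 → |·| = √(10²+65²) = √4325 ≈ 65.765, ∠ = arctan(65/10) ≈ 81.25°
|G| = 500 · 4535.3 / 4287.4 ≈ 528.91
Gain = 20 log₁₀(528.91) ≈ 54.47 dB
∠G = 155.44° − 166.85° = -11.41°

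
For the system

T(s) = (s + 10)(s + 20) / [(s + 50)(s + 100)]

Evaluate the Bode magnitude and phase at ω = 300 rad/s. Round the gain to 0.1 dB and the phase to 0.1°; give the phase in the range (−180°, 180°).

-0.6 dB, 22.2°

At s = jω = j300:
zero (s+10): 10 + j300 → |·| = √(10²+300²) = √90100 ≈ 300.17, ∠ = arctan(300/10) ≈ 88.09°
zero (s+20): 20 + j300 → |·| = √(20²+300²) = √90400 ≈ 300.67, ∠ = arctan(300/20) ≈ 86.19°
pole (s+50): 50 + j300 → |·| = √(50²+300²) = √92500 ≈ 304.14, ∠ = arctan(300/50) ≈ 80.54°
pole (s+100): 100 + j300 → |·| = √(100²+300²) = √100000 ≈ 316.23, ∠ = arctan(300/100) ≈ 71.57°
|T| = 1 · 90252 / 96178 ≈ 0.93839
Gain = 20 log₁₀(0.93839) ≈ -0.55 dB
∠T = 174.28° − 152.11° = 22.17°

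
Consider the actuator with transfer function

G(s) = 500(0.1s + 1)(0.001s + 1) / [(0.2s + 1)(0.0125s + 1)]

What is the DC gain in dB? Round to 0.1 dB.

G(0) = 500 · 1 / 1 = 500
20 log₁₀(500) ≈ 53.98 dB

54.0 dB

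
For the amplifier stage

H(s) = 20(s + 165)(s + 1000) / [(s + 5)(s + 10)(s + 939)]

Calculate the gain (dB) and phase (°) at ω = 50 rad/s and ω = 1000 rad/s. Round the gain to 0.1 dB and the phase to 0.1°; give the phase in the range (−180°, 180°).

At s = jω = j50:
zero (s+165): 165 + j50 → |·| = √(165²+50²) = √29725 ≈ 172.41, ∠ = arctan(50/165) ≈ 16.86°
zero (s+1000): 1000 + j50 → |·| = √(1000²+50²) = √1002500 ≈ 1001.2, ∠ = arctan(50/1000) ≈ 2.86°
pole (s+5): 5 + j50 → |·| = √(5²+50²) = √2525 ≈ 50.249, ∠ = arctan(50/5) ≈ 84.29°
pole (s+10): 10 + j50 → |·| = √(10²+50²) = √2600 ≈ 50.99, ∠ = arctan(50/10) ≈ 78.69°
pole (s+939): 939 + j50 → |·| = √(939²+50²) = √884221 ≈ 940.33, ∠ = arctan(50/939) ≈ 3.05°
|H| = 20 · 1.7262e+05 / 2.4093e+06 ≈ 1.4329
Gain = 20 log₁₀(1.4329) ≈ 3.12 dB
∠H = 19.72° − 166.03° = -146.31°

At s = jω = j1000:
zero (s+165): 165 + j1000 → |·| = √(165²+1000²) = √1027225 ≈ 1013.5, ∠ = arctan(1000/165) ≈ 80.63°
zero (s+1000): 1000 + j1000 → |·| = √(1000²+1000²) = √2000000 ≈ 1414.2, ∠ = arctan(1000/1000) ≈ 45.00°
pole (s+5): 5 + j1000 → |·| = √(5²+1000²) = √1000025 ≈ 1000, ∠ = arctan(1000/5) ≈ 89.71°
pole (s+10): 10 + j1000 → |·| = √(10²+1000²) = √1000100 ≈ 1000, ∠ = arctan(1000/10) ≈ 89.43°
pole (s+939): 939 + j1000 → |·| = √(939²+1000²) = √1881721 ≈ 1371.8, ∠ = arctan(1000/939) ≈ 46.80°
|H| = 20 · 1.4333e+06 / 1.3718e+09 ≈ 0.020897
Gain = 20 log₁₀(0.020897) ≈ -33.60 dB
∠H = 125.63° − 225.94° = -100.31°

ω = 50: 3.1 dB, -146.3°; ω = 1000: -33.6 dB, -100.3°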